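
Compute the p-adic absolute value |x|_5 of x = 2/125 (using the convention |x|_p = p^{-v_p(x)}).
|2/125|_5 = 125

Step 1 — compute v_5(x) by factoring powers of 5 out of the numerator and denominator: v_5(2/125) = -3. Step 2 — apply |x|_p = p^{-v_p(x)} = 5^{3} = 125.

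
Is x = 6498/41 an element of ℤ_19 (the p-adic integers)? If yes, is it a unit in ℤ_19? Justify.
x ∈ ℤ_19 but not a unit; v_19(x) = 2 > 0

ℤ_19 = {x ∈ ℚ_19 : v_19(x) ≥ 0} and ℤ_19^× = {x ∈ ℤ_19 : v_19(x) = 0}. Here v_19(6498/41) = v_19(num) − v_19(den) = 2; compare against these criteria.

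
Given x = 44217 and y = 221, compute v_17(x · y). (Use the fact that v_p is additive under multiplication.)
v_17(9771957) = 4

v_p(x) = 3 (factor: 44217 = 17^3 · 9); v_p(y) = 1 (factor: 221 = 17^1 · 13). Additivity: v_p(xy) = v_p(x) + v_p(y) = 3 + 1 = 4. (Direct check: xy = 9771957 = 17^4 · (117).)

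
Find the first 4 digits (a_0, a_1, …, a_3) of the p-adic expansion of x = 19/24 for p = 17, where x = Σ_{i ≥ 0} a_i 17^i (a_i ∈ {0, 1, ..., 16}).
(a_0, …, a_3) = (10, 3, 9, 3)

v_17(19/24) = 0 (numerator and denominator both coprime to 17), so x ∈ ℤ_17^×. Compute digits iteratively via a_i = x_i mod 17, x_{i+1} = (x_i − a_i)/17, with x_0 = x:
  x_0 = 19/24;  a_0 = 10;  x_1 = (x_0 − 10)/17 = -13/24
  x_1 = -13/24;  a_1 = 3;  x_2 = (x_1 − 3)/17 = -5/24
  x_2 = -5/24;  a_2 = 9;  x_3 = (x_2 − 9)/17 = -13/24
  x_3 = -13/24;  a_3 = 3;  x_4 = (x_3 − 3)/17 = -5/24
Digits: (10, 3, 9, 3).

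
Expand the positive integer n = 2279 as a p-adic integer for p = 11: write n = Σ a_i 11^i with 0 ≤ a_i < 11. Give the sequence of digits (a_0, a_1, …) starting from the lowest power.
(a_0, a_1, …) = (2, 9, 7, 1)

Repeated division by 11 gives the digits low-to-high: 2279 = 2 + 9·11^1 + 7·11^2 + 1·11^3. Digit sequence: (2, 9, 7, 1).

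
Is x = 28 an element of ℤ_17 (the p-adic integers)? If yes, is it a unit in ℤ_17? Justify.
x ∈ ℤ_17^× (unit); v_17(x) = 0

ℤ_17 = {x ∈ ℚ_17 : v_17(x) ≥ 0} and ℤ_17^× = {x ∈ ℤ_17 : v_17(x) = 0}. Here v_17(28) = v_17(num) − v_17(den) = 0; compare against these criteria.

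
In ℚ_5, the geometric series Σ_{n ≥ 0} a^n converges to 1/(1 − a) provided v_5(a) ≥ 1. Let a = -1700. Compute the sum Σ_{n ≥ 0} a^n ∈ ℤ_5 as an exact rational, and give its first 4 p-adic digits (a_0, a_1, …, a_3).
Σ a^n = 1/(1 − a) = 1/1701;  first 4 digits = (1, 0, 2, 1)

v_5(a) = 2 ≥ 1, so the series converges in ℤ_5 to 1/(1 − a) = 1/(1 − (-1700)) = 1/1701. Expand this rational in ℤ_5: compute digits iteratively via d_i = x_i mod 5, x_{i+1} = (x_i − d_i)/5. The first 4 digits are (1, 0, 2, 1).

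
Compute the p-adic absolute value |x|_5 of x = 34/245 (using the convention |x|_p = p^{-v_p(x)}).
|34/245|_5 = 5

Step 1 — compute v_5(x) by factoring powers of 5 out of the numerator and denominator: v_5(34/245) = -1. Step 2 — apply |x|_p = p^{-v_p(x)} = 5^{1} = 5.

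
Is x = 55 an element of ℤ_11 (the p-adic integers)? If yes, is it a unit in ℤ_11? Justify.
x ∈ ℤ_11 but not a unit; v_11(x) = 1 > 0

ℤ_11 = {x ∈ ℚ_11 : v_11(x) ≥ 0} and ℤ_11^× = {x ∈ ℤ_11 : v_11(x) = 0}. Here v_11(55) = v_11(num) − v_11(den) = 1; compare against these criteria.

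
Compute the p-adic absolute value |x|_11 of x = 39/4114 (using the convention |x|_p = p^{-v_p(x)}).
|39/4114|_11 = 121

Step 1 — compute v_11(x) by factoring powers of 11 out of the numerator and denominator: v_11(39/4114) = -2. Step 2 — apply |x|_p = p^{-v_p(x)} = 11^{2} = 121.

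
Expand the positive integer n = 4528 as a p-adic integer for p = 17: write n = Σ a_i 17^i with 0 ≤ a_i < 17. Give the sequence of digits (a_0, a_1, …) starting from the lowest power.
(a_0, a_1, …) = (6, 11, 15)

Repeated division by 17 gives the digits low-to-high: 4528 = 6 + 11·17^1 + 15·17^2. Digit sequence: (6, 11, 15).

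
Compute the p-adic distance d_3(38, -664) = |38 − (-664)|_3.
d_3(38, -664) = 1/27

Step 1 — x − y = 38 − (-664) = 702. Step 2 — v_3(702) = 3 (factor: 702 = (3^3 · 26); the sign does not affect v_p). Step 3 — |x − y|_3 = 3^{-3} = 1/27.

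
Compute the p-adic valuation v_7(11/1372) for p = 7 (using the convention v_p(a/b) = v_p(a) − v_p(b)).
v_7(11/1372) = -3

Factor powers of 7 from the numerator and denominator of the reduced fraction: 11 = 7^0 · 11 and 1372 = 7^3 · 4. Apply v_p(a/b) = v_p(a) − v_p(b): v_7(11/1372) = 0 − 3 = -3.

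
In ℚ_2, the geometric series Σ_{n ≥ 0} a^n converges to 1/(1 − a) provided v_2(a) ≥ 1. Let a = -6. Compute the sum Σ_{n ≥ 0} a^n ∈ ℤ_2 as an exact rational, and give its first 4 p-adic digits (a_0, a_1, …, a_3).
Σ a^n = 1/(1 − a) = 1/7;  first 4 digits = (1, 1, 1, 0)

v_2(a) = 1 ≥ 1, so the series converges in ℤ_2 to 1/(1 − a) = 1/(1 − (-6)) = 1/7. Expand this rational in ℤ_2: compute digits iteratively via d_i = x_i mod 2, x_{i+1} = (x_i − d_i)/2. The first 4 digits are (1, 1, 1, 0).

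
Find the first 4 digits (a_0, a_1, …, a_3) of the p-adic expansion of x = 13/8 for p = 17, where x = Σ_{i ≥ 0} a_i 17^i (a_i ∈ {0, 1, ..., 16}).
(a_0, …, a_3) = (8, 6, 6, 6)

v_17(13/8) = 0 (numerator and denominator both coprime to 17), so x ∈ ℤ_17^×. Compute digits iteratively via a_i = x_i mod 17, x_{i+1} = (x_i − a_i)/17, with x_0 = x:
  x_0 = 13/8;  a_0 = 8;  x_1 = (x_0 − 8)/17 = -3/8
  x_1 = -3/8;  a_1 = 6;  x_2 = (x_1 − 6)/17 = -3/8
  x_2 = -3/8;  a_2 = 6;  x_3 = (x_2 − 6)/17 = -3/8
  x_3 = -3/8;  a_3 = 6;  x_4 = (x_3 − 6)/17 = -3/8
Digits: (8, 6, 6, 6).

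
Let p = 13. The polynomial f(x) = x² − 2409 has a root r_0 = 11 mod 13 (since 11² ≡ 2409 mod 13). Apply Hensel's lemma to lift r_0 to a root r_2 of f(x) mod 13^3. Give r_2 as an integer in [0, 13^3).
r_2 = 622 (mod 2197)

Hensel's recurrence: r_{i+1} = r_i − f(r_i)·(f′(r_i))^{-1} mod 13^{i+2}, with f′(x) = 2x. Iterate:
  r_0 = 11 (mod 13)
  r_1 = 115 (mod 169)
  r_2 = 622 (mod 2197)
Final: r_2 = 622, and one checks f(r_2) ≡ 0 mod 13^3.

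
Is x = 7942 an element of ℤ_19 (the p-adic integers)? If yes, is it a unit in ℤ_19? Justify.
x ∈ ℤ_19 but not a unit; v_19(x) = 2 > 0

ℤ_19 = {x ∈ ℚ_19 : v_19(x) ≥ 0} and ℤ_19^× = {x ∈ ℤ_19 : v_19(x) = 0}. Here v_19(7942) = v_19(num) − v_19(den) = 2; compare against these criteria.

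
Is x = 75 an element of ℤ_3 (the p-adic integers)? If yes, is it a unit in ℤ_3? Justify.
x ∈ ℤ_3 but not a unit; v_3(x) = 1 > 0

ℤ_3 = {x ∈ ℚ_3 : v_3(x) ≥ 0} and ℤ_3^× = {x ∈ ℤ_3 : v_3(x) = 0}. Here v_3(75) = v_3(num) − v_3(den) = 1; compare against these criteria.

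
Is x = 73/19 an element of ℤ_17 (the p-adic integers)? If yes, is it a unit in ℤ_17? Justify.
x ∈ ℤ_17^× (unit); v_17(x) = 0

ℤ_17 = {x ∈ ℚ_17 : v_17(x) ≥ 0} and ℤ_17^× = {x ∈ ℤ_17 : v_17(x) = 0}. Here v_17(73/19) = v_17(num) − v_17(den) = 0; compare against these criteria.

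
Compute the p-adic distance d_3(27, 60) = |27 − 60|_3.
d_3(27, 60) = 1/3

Step 1 — x − y = 27 − 60 = -33. Step 2 — v_3(-33) = 1 (factor: -33 = −(3^1 · 11); the sign does not affect v_p). Step 3 — |x − y|_3 = 3^{-1} = 1/3.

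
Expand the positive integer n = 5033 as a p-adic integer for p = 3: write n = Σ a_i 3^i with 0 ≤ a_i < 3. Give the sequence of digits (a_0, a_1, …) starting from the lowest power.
(a_0, a_1, …) = (2, 0, 1, 0, 2, 2, 0, 2)

Repeated division by 3 gives the digits low-to-high: 5033 = 2 + 1·3^2 + 2·3^4 + 2·3^5 + 2·3^7. Digit sequence: (2, 0, 1, 0, 2, 2, 0, 2).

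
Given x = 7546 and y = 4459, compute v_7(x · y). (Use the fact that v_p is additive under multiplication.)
v_7(33647614) = 6

v_p(x) = 3 (factor: 7546 = 7^3 · 22); v_p(y) = 3 (factor: 4459 = 7^3 · 13). Additivity: v_p(xy) = v_p(x) + v_p(y) = 3 + 3 = 6. (Direct check: xy = 33647614 = 7^6 · (286).)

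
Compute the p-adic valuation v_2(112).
v_2(112) = 4

v_2(n) is the largest exponent k such that 2^k divides n. Factor out: 112 = 2^4 · 7. (Sign doesn't affect v_p.) So v_2(112) = 4.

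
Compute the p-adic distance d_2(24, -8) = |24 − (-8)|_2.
d_2(24, -8) = 1/32

Step 1 — x − y = 24 − (-8) = 32. Step 2 — v_2(32) = 5 (factor: 32 = (2^5 · 1); the sign does not affect v_p). Step 3 — |x − y|_2 = 2^{-5} = 1/32.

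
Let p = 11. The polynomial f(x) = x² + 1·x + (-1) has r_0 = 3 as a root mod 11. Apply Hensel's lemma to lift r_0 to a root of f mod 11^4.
r_3 = 4029 (mod 14641)

Hensel: r_{i+1} = r_i − f(r_i)·(f′(r_i))^{-1} mod 11^{i+2}, f′(x) = 2x + 1. Iterate:
  r_0 = 3 (mod 11)
  r_1 = 36 (mod 121)
  r_2 = 36 (mod 1331)
  r_3 = 4029 (mod 14641)
Final: r = 4029 satisfies f(r) ≡ 0 mod 11^4.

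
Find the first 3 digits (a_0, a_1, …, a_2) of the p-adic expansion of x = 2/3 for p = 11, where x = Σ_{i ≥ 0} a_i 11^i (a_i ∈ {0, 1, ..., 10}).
(a_0, …, a_2) = (8, 3, 7)

v_11(2/3) = 0 (numerator and denominator both coprime to 11), so x ∈ ℤ_11^×. Compute digits iteratively via a_i = x_i mod 11, x_{i+1} = (x_i − a_i)/11, with x_0 = x:
  x_0 = 2/3;  a_0 = 8;  x_1 = (x_0 − 8)/11 = -2/3
  x_1 = -2/3;  a_1 = 3;  x_2 = (x_1 − 3)/11 = -1/3
  x_2 = -1/3;  a_2 = 7;  x_3 = (x_2 − 7)/11 = -2/3
Digits: (8, 3, 7).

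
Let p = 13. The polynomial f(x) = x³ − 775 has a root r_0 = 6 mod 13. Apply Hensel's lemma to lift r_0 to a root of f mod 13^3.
r_2 = 695 (mod 2197)

Hensel: r_{i+1} = r_i − f(r_i)/f′(r_i) mod 13^{i+2}, where f′(x) = 3x². Iterate:
  r_0 = 6 (mod 13)
  r_1 = 19 (mod 169)
  r_2 = 695 (mod 2197)
Final: r = 695 with f(r) ≡ 0 mod 13^3.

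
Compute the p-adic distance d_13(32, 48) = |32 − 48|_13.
d_13(32, 48) = 1

Step 1 — x − y = 32 − 48 = -16. Step 2 — v_13(-16) = 0 (factor: -16 = −(13^0 · 16); the sign does not affect v_p). Step 3 — |x − y|_13 = 13^{0} = 1.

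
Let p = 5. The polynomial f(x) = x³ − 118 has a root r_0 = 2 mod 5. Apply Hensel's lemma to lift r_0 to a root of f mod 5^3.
r_2 = 82 (mod 125)

Hensel: r_{i+1} = r_i − f(r_i)/f′(r_i) mod 5^{i+2}, where f′(x) = 3x². Iterate:
  r_0 = 2 (mod 5)
  r_1 = 7 (mod 25)
  r_2 = 82 (mod 125)
Final: r = 82 with f(r) ≡ 0 mod 5^3.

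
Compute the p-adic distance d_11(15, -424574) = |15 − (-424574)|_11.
d_11(15, -424574) = 1/14641

Step 1 — x − y = 15 − (-424574) = 424589. Step 2 — v_11(424589) = 4 (factor: 424589 = (11^4 · 29); the sign does not affect v_p). Step 3 — |x − y|_11 = 11^{-4} = 1/14641.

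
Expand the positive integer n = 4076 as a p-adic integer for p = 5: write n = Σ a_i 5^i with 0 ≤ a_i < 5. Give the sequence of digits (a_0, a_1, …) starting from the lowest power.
(a_0, a_1, …) = (1, 0, 3, 2, 1, 1)

Repeated division by 5 gives the digits low-to-high: 4076 = 1 + 3·5^2 + 2·5^3 + 1·5^4 + 1·5^5. Digit sequence: (1, 0, 3, 2, 1, 1).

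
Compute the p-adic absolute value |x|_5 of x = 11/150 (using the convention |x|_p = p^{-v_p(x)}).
|11/150|_5 = 25

Step 1 — compute v_5(x) by factoring powers of 5 out of the numerator and denominator: v_5(11/150) = -2. Step 2 — apply |x|_p = p^{-v_p(x)} = 5^{2} = 25.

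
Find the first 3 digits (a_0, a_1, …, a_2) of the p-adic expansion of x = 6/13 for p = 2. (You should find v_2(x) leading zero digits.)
(a_0, …, a_2) = (0, 1, 1)

v_2(6/13) = 1, so a_0 = ... = a_0 = 0. Factor out: x = 2^1 · u with u = 3/13 a unit in ℤ_2. Expand u iteratively via a_{v+i} = u_i mod 2, u_{i+1} = (u_i − a_{v+i})/2:
  u_0 = 3/13;  a_1 = 1;  u_1 = (u_0 − 1)/2 = -5/13
  u_1 = -5/13;  a_2 = 1;  u_2 = (u_1 − 1)/2 = -9/13
Digits: (0, 1, 1).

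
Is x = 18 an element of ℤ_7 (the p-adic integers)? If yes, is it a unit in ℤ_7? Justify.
x ∈ ℤ_7^× (unit); v_7(x) = 0

ℤ_7 = {x ∈ ℚ_7 : v_7(x) ≥ 0} and ℤ_7^× = {x ∈ ℤ_7 : v_7(x) = 0}. Here v_7(18) = v_7(num) − v_7(den) = 0; compare against these criteria.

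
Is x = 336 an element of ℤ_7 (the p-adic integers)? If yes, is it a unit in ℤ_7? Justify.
x ∈ ℤ_7 but not a unit; v_7(x) = 1 > 0

ℤ_7 = {x ∈ ℚ_7 : v_7(x) ≥ 0} and ℤ_7^× = {x ∈ ℤ_7 : v_7(x) = 0}. Here v_7(336) = v_7(num) − v_7(den) = 1; compare against these criteria.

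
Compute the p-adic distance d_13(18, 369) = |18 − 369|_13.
d_13(18, 369) = 1/13

Step 1 — x − y = 18 − 369 = -351. Step 2 — v_13(-351) = 1 (factor: -351 = −(13^1 · 27); the sign does not affect v_p). Step 3 — |x − y|_13 = 13^{-1} = 1/13.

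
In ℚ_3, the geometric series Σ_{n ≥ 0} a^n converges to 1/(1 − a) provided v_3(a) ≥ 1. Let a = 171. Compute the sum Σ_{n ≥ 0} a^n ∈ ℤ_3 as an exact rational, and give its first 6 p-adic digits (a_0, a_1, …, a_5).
Σ a^n = 1/(1 − a) = -1/170;  first 6 digits = (1, 0, 1, 0, 0, 1)

v_3(a) = 2 ≥ 1, so the series converges in ℤ_3 to 1/(1 − a) = 1/(1 − 171) = -1/170. Expand this rational in ℤ_3: compute digits iteratively via d_i = x_i mod 3, x_{i+1} = (x_i − d_i)/3. The first 6 digits are (1, 0, 1, 0, 0, 1).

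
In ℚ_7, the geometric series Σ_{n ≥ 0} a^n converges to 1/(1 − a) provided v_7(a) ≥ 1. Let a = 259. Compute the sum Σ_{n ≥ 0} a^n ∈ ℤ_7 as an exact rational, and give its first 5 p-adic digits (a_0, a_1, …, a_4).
Σ a^n = 1/(1 − a) = -1/258;  first 5 digits = (1, 2, 2, 1, 0)

v_7(a) = 1 ≥ 1, so the series converges in ℤ_7 to 1/(1 − a) = 1/(1 − 259) = -1/258. Expand this rational in ℤ_7: compute digits iteratively via d_i = x_i mod 7, x_{i+1} = (x_i − d_i)/7. The first 5 digits are (1, 2, 2, 1, 0).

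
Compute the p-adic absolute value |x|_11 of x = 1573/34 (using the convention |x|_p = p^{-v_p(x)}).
|1573/34|_11 = 1/121

Step 1 — compute v_11(x) by factoring powers of 11 out of the numerator and denominator: v_11(1573/34) = 2. Step 2 — apply |x|_p = p^{-v_p(x)} = 11^{-2} = 1/121.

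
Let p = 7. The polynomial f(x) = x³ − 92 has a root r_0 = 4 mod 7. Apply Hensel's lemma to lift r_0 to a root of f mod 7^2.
r_1 = 25 (mod 49)

Hensel: r_{i+1} = r_i − f(r_i)/f′(r_i) mod 7^{i+2}, where f′(x) = 3x². Iterate:
  r_0 = 4 (mod 7)
  r_1 = 25 (mod 49)
Final: r = 25 with f(r) ≡ 0 mod 7^2.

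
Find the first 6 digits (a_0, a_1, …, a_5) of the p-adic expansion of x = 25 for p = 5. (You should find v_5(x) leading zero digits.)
(a_0, …, a_5) = (0, 0, 1, 0, 0, 0)

v_5(25) = 2, so a_0 = ... = a_1 = 0. Factor out: x = 5^2 · u with u = 1 a unit in ℤ_5. Expand u iteratively via a_{v+i} = u_i mod 5, u_{i+1} = (u_i − a_{v+i})/5:
  u_0 = 1;  a_2 = 1;  u_1 = (u_0 − 1)/5 = 0
  u_1 = 0;  a_3 = 0;  u_2 = (u_1 − 0)/5 = 0
  u_2 = 0;  a_4 = 0;  u_3 = (u_2 − 0)/5 = 0
  u_3 = 0;  a_5 = 0;  u_4 = (u_3 − 0)/5 = 0
Digits: (0, 0, 1, 0, 0, 0).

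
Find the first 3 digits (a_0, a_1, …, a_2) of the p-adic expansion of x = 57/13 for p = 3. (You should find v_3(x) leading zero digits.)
(a_0, …, a_2) = (0, 1, 2)

v_3(57/13) = 1, so a_0 = ... = a_0 = 0. Factor out: x = 3^1 · u with u = 19/13 a unit in ℤ_3. Expand u iteratively via a_{v+i} = u_i mod 3, u_{i+1} = (u_i − a_{v+i})/3:
  u_0 = 19/13;  a_1 = 1;  u_1 = (u_0 − 1)/3 = 2/13
  u_1 = 2/13;  a_2 = 2;  u_2 = (u_1 − 2)/3 = -8/13
Digits: (0, 1, 2).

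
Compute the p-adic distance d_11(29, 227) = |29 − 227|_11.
d_11(29, 227) = 1/11

Step 1 — x − y = 29 − 227 = -198. Step 2 — v_11(-198) = 1 (factor: -198 = −(11^1 · 18); the sign does not affect v_p). Step 3 — |x − y|_11 = 11^{-1} = 1/11.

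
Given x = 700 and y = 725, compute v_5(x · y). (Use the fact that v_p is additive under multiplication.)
v_5(507500) = 4

v_p(x) = 2 (factor: 700 = 5^2 · 28); v_p(y) = 2 (factor: 725 = 5^2 · 29). Additivity: v_p(xy) = v_p(x) + v_p(y) = 2 + 2 = 4. (Direct check: xy = 507500 = 5^4 · (812).)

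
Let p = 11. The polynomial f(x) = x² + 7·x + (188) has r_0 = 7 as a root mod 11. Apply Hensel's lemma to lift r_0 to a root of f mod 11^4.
r_3 = 12514 (mod 14641)

Hensel: r_{i+1} = r_i − f(r_i)·(f′(r_i))^{-1} mod 11^{i+2}, f′(x) = 2x + 7. Iterate:
  r_0 = 7 (mod 11)
  r_1 = 51 (mod 121)
  r_2 = 535 (mod 1331)
  r_3 = 12514 (mod 14641)
Final: r = 12514 satisfies f(r) ≡ 0 mod 11^4.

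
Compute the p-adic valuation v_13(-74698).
v_13(-74698) = 3

v_13(n) is the largest exponent k such that 13^k divides n. Factor out: -74698 = -13^3 · 34. (Sign doesn't affect v_p.) So v_13(-74698) = 3.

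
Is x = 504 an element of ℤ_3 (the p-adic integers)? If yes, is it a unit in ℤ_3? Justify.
x ∈ ℤ_3 but not a unit; v_3(x) = 2 > 0

ℤ_3 = {x ∈ ℚ_3 : v_3(x) ≥ 0} and ℤ_3^× = {x ∈ ℤ_3 : v_3(x) = 0}. Here v_3(504) = v_3(num) − v_3(den) = 2; compare against these criteria.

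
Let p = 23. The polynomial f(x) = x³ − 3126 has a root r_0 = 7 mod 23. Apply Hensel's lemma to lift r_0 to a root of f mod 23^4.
r_3 = 216736 (mod 279841)

Hensel: r_{i+1} = r_i − f(r_i)/f′(r_i) mod 23^{i+2}, where f′(x) = 3x². Iterate:
  r_0 = 7 (mod 23)
  r_1 = 375 (mod 529)
  r_2 = 9897 (mod 12167)
  r_3 = 216736 (mod 279841)
Final: r = 216736 with f(r) ≡ 0 mod 23^4.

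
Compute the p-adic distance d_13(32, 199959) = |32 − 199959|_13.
d_13(32, 199959) = 1/28561

Step 1 — x − y = 32 − 199959 = -199927. Step 2 — v_13(-199927) = 4 (factor: -199927 = −(13^4 · 7); the sign does not affect v_p). Step 3 — |x − y|_13 = 13^{-4} = 1/28561.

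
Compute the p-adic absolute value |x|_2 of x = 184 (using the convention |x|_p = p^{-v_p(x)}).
|184|_2 = 1/8

Step 1 — compute v_2(x) by factoring powers of 2 out of the numerator and denominator: v_2(184) = 3. Step 2 — apply |x|_p = p^{-v_p(x)} = 2^{-3} = 1/8.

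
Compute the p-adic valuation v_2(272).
v_2(272) = 4

v_2(n) is the largest exponent k such that 2^k divides n. Factor out: 272 = 2^4 · 17. (Sign doesn't affect v_p.) So v_2(272) = 4.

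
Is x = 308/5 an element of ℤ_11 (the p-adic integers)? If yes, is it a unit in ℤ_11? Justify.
x ∈ ℤ_11 but not a unit; v_11(x) = 1 > 0

ℤ_11 = {x ∈ ℚ_11 : v_11(x) ≥ 0} and ℤ_11^× = {x ∈ ℤ_11 : v_11(x) = 0}. Here v_11(308/5) = v_11(num) − v_11(den) = 1; compare against these criteria.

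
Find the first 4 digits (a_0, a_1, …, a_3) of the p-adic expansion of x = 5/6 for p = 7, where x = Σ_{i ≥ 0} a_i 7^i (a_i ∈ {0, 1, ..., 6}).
(a_0, …, a_3) = (2, 1, 1, 1)

v_7(5/6) = 0 (numerator and denominator both coprime to 7), so x ∈ ℤ_7^×. Compute digits iteratively via a_i = x_i mod 7, x_{i+1} = (x_i − a_i)/7, with x_0 = x:
  x_0 = 5/6;  a_0 = 2;  x_1 = (x_0 − 2)/7 = -1/6
  x_1 = -1/6;  a_1 = 1;  x_2 = (x_1 − 1)/7 = -1/6
  x_2 = -1/6;  a_2 = 1;  x_3 = (x_2 − 1)/7 = -1/6
  x_3 = -1/6;  a_3 = 1;  x_4 = (x_3 − 1)/7 = -1/6
Digits: (2, 1, 1, 1).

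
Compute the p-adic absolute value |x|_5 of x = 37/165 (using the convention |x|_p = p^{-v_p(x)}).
|37/165|_5 = 5

Step 1 — compute v_5(x) by factoring powers of 5 out of the numerator and denominator: v_5(37/165) = -1. Step 2 — apply |x|_p = p^{-v_p(x)} = 5^{1} = 5.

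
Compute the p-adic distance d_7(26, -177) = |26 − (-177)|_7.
d_7(26, -177) = 1/7

Step 1 — x − y = 26 − (-177) = 203. Step 2 — v_7(203) = 1 (factor: 203 = (7^1 · 29); the sign does not affect v_p). Step 3 — |x − y|_7 = 7^{-1} = 1/7.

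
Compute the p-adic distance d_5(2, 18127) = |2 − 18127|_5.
d_5(2, 18127) = 1/625

Step 1 — x − y = 2 − 18127 = -18125. Step 2 — v_5(-18125) = 4 (factor: -18125 = −(5^4 · 29); the sign does not affect v_p). Step 3 — |x − y|_5 = 5^{-4} = 1/625.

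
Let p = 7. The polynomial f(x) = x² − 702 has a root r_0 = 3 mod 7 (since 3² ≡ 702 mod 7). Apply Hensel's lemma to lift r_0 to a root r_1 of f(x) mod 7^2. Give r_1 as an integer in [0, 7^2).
r_1 = 45 (mod 49)

Hensel's recurrence: r_{i+1} = r_i − f(r_i)·(f′(r_i))^{-1} mod 7^{i+2}, with f′(x) = 2x. Iterate:
  r_0 = 3 (mod 7)
  r_1 = 45 (mod 49)
Final: r_1 = 45, and one checks f(r_1) ≡ 0 mod 7^2.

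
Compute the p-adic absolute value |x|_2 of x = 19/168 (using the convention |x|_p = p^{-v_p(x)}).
|19/168|_2 = 8

Step 1 — compute v_2(x) by factoring powers of 2 out of the numerator and denominator: v_2(19/168) = -3. Step 2 — apply |x|_p = p^{-v_p(x)} = 2^{3} = 8.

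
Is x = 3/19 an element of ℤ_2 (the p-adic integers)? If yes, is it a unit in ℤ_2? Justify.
x ∈ ℤ_2^× (unit); v_2(x) = 0

ℤ_2 = {x ∈ ℚ_2 : v_2(x) ≥ 0} and ℤ_2^× = {x ∈ ℤ_2 : v_2(x) = 0}. Here v_2(3/19) = v_2(num) − v_2(den) = 0; compare against these criteria.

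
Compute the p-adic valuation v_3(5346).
v_3(5346) = 5

v_3(n) is the largest exponent k such that 3^k divides n. Factor out: 5346 = 3^5 · 22. (Sign doesn't affect v_p.) So v_3(5346) = 5.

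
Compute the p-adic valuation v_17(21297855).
v_17(21297855) = 5

v_17(n) is the largest exponent k such that 17^k divides n. Factor out: 21297855 = 17^5 · 15. (Sign doesn't affect v_p.) So v_17(21297855) = 5.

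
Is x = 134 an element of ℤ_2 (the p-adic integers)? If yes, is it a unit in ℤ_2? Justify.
x ∈ ℤ_2 but not a unit; v_2(x) = 1 > 0

ℤ_2 = {x ∈ ℚ_2 : v_2(x) ≥ 0} and ℤ_2^× = {x ∈ ℤ_2 : v_2(x) = 0}. Here v_2(134) = v_2(num) − v_2(den) = 1; compare against these criteria.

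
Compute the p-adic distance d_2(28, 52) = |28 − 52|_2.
d_2(28, 52) = 1/8

Step 1 — x − y = 28 − 52 = -24. Step 2 — v_2(-24) = 3 (factor: -24 = −(2^3 · 3); the sign does not affect v_p). Step 3 — |x − y|_2 = 2^{-3} = 1/8.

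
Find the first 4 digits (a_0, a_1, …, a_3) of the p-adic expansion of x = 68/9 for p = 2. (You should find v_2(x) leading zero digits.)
(a_0, …, a_3) = (0, 0, 1, 0)

v_2(68/9) = 2, so a_0 = ... = a_1 = 0. Factor out: x = 2^2 · u with u = 17/9 a unit in ℤ_2. Expand u iteratively via a_{v+i} = u_i mod 2, u_{i+1} = (u_i − a_{v+i})/2:
  u_0 = 17/9;  a_2 = 1;  u_1 = (u_0 − 1)/2 = 4/9
  u_1 = 4/9;  a_3 = 0;  u_2 = (u_1 − 0)/2 = 2/9
Digits: (0, 0, 1, 0).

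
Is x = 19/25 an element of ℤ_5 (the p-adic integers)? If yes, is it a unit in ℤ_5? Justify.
x ∉ ℤ_5 (v_5(x) = -2 < 0)

ℤ_5 = {x ∈ ℚ_5 : v_5(x) ≥ 0} and ℤ_5^× = {x ∈ ℤ_5 : v_5(x) = 0}. Here v_5(19/25) = v_5(num) − v_5(den) = -2; compare against these criteria.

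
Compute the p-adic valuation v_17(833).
v_17(833) = 1

v_17(n) is the largest exponent k such that 17^k divides n. Factor out: 833 = 17^1 · 49. (Sign doesn't affect v_p.) So v_17(833) = 1.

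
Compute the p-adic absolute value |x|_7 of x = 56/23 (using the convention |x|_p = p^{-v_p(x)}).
|56/23|_7 = 1/7

Step 1 — compute v_7(x) by factoring powers of 7 out of the numerator and denominator: v_7(56/23) = 1. Step 2 — apply |x|_p = p^{-v_p(x)} = 7^{-1} = 1/7.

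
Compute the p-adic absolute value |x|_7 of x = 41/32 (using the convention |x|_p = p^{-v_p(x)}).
|41/32|_7 = 1

Step 1 — compute v_7(x) by factoring powers of 7 out of the numerator and denominator: v_7(41/32) = 0. Step 2 — apply |x|_p = p^{-v_p(x)} = 7^{0} = 1.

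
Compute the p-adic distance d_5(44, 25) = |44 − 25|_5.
d_5(44, 25) = 1

Step 1 — x − y = 44 − 25 = 19. Step 2 — v_5(19) = 0 (factor: 19 = (5^0 · 19); the sign does not affect v_p). Step 3 — |x − y|_5 = 5^{0} = 1.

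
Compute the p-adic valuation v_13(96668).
v_13(96668) = 3

v_13(n) is the largest exponent k such that 13^k divides n. Factor out: 96668 = 13^3 · 44. (Sign doesn't affect v_p.) So v_13(96668) = 3.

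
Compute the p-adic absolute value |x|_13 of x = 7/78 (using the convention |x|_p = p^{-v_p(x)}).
|7/78|_13 = 13

Step 1 — compute v_13(x) by factoring powers of 13 out of the numerator and denominator: v_13(7/78) = -1. Step 2 — apply |x|_p = p^{-v_p(x)} = 13^{1} = 13.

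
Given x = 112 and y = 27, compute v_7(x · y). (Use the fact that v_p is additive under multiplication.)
v_7(3024) = 1

v_p(x) = 1 (factor: 112 = 7^1 · 16); v_p(y) = 0 (factor: 27 = 7^0 · 27). Additivity: v_p(xy) = v_p(x) + v_p(y) = 1 + 0 = 1. (Direct check: xy = 3024 = 7^1 · (432).)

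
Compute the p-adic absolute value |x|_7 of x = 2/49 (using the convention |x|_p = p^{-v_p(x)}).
|2/49|_7 = 49

Step 1 — compute v_7(x) by factoring powers of 7 out of the numerator and denominator: v_7(2/49) = -2. Step 2 — apply |x|_p = p^{-v_p(x)} = 7^{2} = 49.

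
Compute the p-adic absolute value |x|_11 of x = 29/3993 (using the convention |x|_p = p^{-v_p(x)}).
|29/3993|_11 = 1331

Step 1 — compute v_11(x) by factoring powers of 11 out of the numerator and denominator: v_11(29/3993) = -3. Step 2 — apply |x|_p = p^{-v_p(x)} = 11^{3} = 1331.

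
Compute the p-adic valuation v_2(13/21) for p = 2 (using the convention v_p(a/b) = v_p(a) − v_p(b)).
v_2(13/21) = 0

Factor powers of 2 from the numerator and denominator of the reduced fraction: 13 = 2^0 · 13 and 21 = 2^0 · 21. Apply v_p(a/b) = v_p(a) − v_p(b): v_2(13/21) = 0 − 0 = 0.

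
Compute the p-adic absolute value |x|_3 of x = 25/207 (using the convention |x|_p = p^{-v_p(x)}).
|25/207|_3 = 9

Step 1 — compute v_3(x) by factoring powers of 3 out of the numerator and denominator: v_3(25/207) = -2. Step 2 — apply |x|_p = p^{-v_p(x)} = 3^{2} = 9.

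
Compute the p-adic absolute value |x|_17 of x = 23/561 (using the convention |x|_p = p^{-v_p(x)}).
|23/561|_17 = 17

Step 1 — compute v_17(x) by factoring powers of 17 out of the numerator and denominator: v_17(23/561) = -1. Step 2 — apply |x|_p = p^{-v_p(x)} = 17^{1} = 17.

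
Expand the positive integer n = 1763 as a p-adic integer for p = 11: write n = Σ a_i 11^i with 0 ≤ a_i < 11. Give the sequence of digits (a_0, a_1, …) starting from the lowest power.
(a_0, a_1, …) = (3, 6, 3, 1)

Repeated division by 11 gives the digits low-to-high: 1763 = 3 + 6·11^1 + 3·11^2 + 1·11^3. Digit sequence: (3, 6, 3, 1).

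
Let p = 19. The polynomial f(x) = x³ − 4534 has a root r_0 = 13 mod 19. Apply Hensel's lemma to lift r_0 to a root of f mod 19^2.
r_1 = 165 (mod 361)

Hensel: r_{i+1} = r_i − f(r_i)/f′(r_i) mod 19^{i+2}, where f′(x) = 3x². Iterate:
  r_0 = 13 (mod 19)
  r_1 = 165 (mod 361)
Final: r = 165 with f(r) ≡ 0 mod 19^2.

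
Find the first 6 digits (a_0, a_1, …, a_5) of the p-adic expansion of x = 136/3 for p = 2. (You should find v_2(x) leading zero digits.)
(a_0, …, a_5) = (0, 0, 0, 1, 1, 0)

v_2(136/3) = 3, so a_0 = ... = a_2 = 0. Factor out: x = 2^3 · u with u = 17/3 a unit in ℤ_2. Expand u iteratively via a_{v+i} = u_i mod 2, u_{i+1} = (u_i − a_{v+i})/2:
  u_0 = 17/3;  a_3 = 1;  u_1 = (u_0 − 1)/2 = 7/3
  u_1 = 7/3;  a_4 = 1;  u_2 = (u_1 − 1)/2 = 2/3
  u_2 = 2/3;  a_5 = 0;  u_3 = (u_2 − 0)/2 = 1/3
Digits: (0, 0, 0, 1, 1, 0).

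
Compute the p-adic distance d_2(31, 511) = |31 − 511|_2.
d_2(31, 511) = 1/32

Step 1 — x − y = 31 − 511 = -480. Step 2 — v_2(-480) = 5 (factor: -480 = −(2^5 · 15); the sign does not affect v_p). Step 3 — |x − y|_2 = 2^{-5} = 1/32.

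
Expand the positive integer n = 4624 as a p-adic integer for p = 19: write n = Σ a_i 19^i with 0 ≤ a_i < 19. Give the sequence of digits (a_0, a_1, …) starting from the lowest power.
(a_0, a_1, …) = (7, 15, 12)

Repeated division by 19 gives the digits low-to-high: 4624 = 7 + 15·19^1 + 12·19^2. Digit sequence: (7, 15, 12).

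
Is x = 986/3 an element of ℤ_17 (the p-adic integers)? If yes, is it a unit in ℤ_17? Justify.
x ∈ ℤ_17 but not a unit; v_17(x) = 1 > 0

ℤ_17 = {x ∈ ℚ_17 : v_17(x) ≥ 0} and ℤ_17^× = {x ∈ ℤ_17 : v_17(x) = 0}. Here v_17(986/3) = v_17(num) − v_17(den) = 1; compare against these criteria.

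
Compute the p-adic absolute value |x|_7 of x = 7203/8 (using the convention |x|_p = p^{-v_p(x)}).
|7203/8|_7 = 1/2401

Step 1 — compute v_7(x) by factoring powers of 7 out of the numerator and denominator: v_7(7203/8) = 4. Step 2 — apply |x|_p = p^{-v_p(x)} = 7^{-4} = 1/2401.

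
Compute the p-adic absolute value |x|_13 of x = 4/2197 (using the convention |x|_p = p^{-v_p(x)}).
|4/2197|_13 = 2197

Step 1 — compute v_13(x) by factoring powers of 13 out of the numerator and denominator: v_13(4/2197) = -3. Step 2 — apply |x|_p = p^{-v_p(x)} = 13^{3} = 2197.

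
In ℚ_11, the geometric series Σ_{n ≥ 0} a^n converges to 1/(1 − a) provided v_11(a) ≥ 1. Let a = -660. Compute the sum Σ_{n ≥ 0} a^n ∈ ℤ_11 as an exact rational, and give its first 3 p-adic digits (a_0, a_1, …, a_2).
Σ a^n = 1/(1 − a) = 1/661;  first 3 digits = (1, 6, 8)

v_11(a) = 1 ≥ 1, so the series converges in ℤ_11 to 1/(1 − a) = 1/(1 − (-660)) = 1/661. Expand this rational in ℤ_11: compute digits iteratively via d_i = x_i mod 11, x_{i+1} = (x_i − d_i)/11. The first 3 digits are (1, 6, 8).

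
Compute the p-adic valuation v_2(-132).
v_2(-132) = 2

v_2(n) is the largest exponent k such that 2^k divides n. Factor out: -132 = -2^2 · 33. (Sign doesn't affect v_p.) So v_2(-132) = 2.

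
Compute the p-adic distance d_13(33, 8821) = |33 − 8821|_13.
d_13(33, 8821) = 1/2197

Step 1 — x − y = 33 − 8821 = -8788. Step 2 — v_13(-8788) = 3 (factor: -8788 = −(13^3 · 4); the sign does not affect v_p). Step 3 — |x − y|_13 = 13^{-3} = 1/2197.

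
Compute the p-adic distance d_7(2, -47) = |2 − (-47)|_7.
d_7(2, -47) = 1/49

Step 1 — x − y = 2 − (-47) = 49. Step 2 — v_7(49) = 2 (factor: 49 = (7^2 · 1); the sign does not affect v_p). Step 3 — |x − y|_7 = 7^{-2} = 1/49.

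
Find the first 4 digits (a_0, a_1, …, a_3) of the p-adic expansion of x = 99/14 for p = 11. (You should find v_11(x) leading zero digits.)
(a_0, …, a_3) = (0, 3, 10, 3)

v_11(99/14) = 1, so a_0 = ... = a_0 = 0. Factor out: x = 11^1 · u with u = 9/14 a unit in ℤ_11. Expand u iteratively via a_{v+i} = u_i mod 11, u_{i+1} = (u_i − a_{v+i})/11:
  u_0 = 9/14;  a_1 = 3;  u_1 = (u_0 − 3)/11 = -3/14
  u_1 = -3/14;  a_2 = 10;  u_2 = (u_1 − 10)/11 = -13/14
  u_2 = -13/14;  a_3 = 3;  u_3 = (u_2 − 3)/11 = -5/14
Digits: (0, 3, 10, 3).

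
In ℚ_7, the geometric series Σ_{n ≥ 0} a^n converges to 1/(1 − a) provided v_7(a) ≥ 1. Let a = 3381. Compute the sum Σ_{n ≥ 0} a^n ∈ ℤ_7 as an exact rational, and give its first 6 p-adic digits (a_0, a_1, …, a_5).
Σ a^n = 1/(1 − a) = -1/3380;  first 6 digits = (1, 0, 6, 2, 2, 1)

v_7(a) = 2 ≥ 1, so the series converges in ℤ_7 to 1/(1 − a) = 1/(1 − 3381) = -1/3380. Expand this rational in ℤ_7: compute digits iteratively via d_i = x_i mod 7, x_{i+1} = (x_i − d_i)/7. The first 6 digits are (1, 0, 6, 2, 2, 1).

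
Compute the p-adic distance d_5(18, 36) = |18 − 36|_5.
d_5(18, 36) = 1

Step 1 — x − y = 18 − 36 = -18. Step 2 — v_5(-18) = 0 (factor: -18 = −(5^0 · 18); the sign does not affect v_p). Step 3 — |x − y|_5 = 5^{0} = 1.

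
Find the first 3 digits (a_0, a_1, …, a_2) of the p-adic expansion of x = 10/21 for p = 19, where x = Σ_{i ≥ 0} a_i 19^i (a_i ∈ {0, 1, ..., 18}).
(a_0, …, a_2) = (5, 7, 15)

v_19(10/21) = 0 (numerator and denominator both coprime to 19), so x ∈ ℤ_19^×. Compute digits iteratively via a_i = x_i mod 19, x_{i+1} = (x_i − a_i)/19, with x_0 = x:
  x_0 = 10/21;  a_0 = 5;  x_1 = (x_0 − 5)/19 = -5/21
  x_1 = -5/21;  a_1 = 7;  x_2 = (x_1 − 7)/19 = -8/21
  x_2 = -8/21;  a_2 = 15;  x_3 = (x_2 − 15)/19 = -17/21
Digits: (5, 7, 15).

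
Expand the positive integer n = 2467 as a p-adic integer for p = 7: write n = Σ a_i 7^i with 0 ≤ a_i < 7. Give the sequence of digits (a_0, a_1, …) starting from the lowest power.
(a_0, a_1, …) = (3, 2, 1, 0, 1)

Repeated division by 7 gives the digits low-to-high: 2467 = 3 + 2·7^1 + 1·7^2 + 1·7^4. Digit sequence: (3, 2, 1, 0, 1).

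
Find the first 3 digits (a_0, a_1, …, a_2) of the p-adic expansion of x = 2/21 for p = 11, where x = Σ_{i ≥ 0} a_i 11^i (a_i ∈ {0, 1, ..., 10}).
(a_0, …, a_2) = (9, 6, 2)

v_11(2/21) = 0 (numerator and denominator both coprime to 11), so x ∈ ℤ_11^×. Compute digits iteratively via a_i = x_i mod 11, x_{i+1} = (x_i − a_i)/11, with x_0 = x:
  x_0 = 2/21;  a_0 = 9;  x_1 = (x_0 − 9)/11 = -17/21
  x_1 = -17/21;  a_1 = 6;  x_2 = (x_1 − 6)/11 = -13/21
  x_2 = -13/21;  a_2 = 2;  x_3 = (x_2 − 2)/11 = -5/21
Digits: (9, 6, 2).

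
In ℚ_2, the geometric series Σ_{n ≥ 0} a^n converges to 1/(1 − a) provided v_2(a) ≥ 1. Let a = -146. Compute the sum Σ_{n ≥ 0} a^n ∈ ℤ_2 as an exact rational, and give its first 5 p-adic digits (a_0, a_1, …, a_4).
Σ a^n = 1/(1 − a) = 1/147;  first 5 digits = (1, 1, 0, 1, 1)

v_2(a) = 1 ≥ 1, so the series converges in ℤ_2 to 1/(1 − a) = 1/(1 − (-146)) = 1/147. Expand this rational in ℤ_2: compute digits iteratively via d_i = x_i mod 2, x_{i+1} = (x_i − d_i)/2. The first 5 digits are (1, 1, 0, 1, 1).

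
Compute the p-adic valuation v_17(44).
v_17(44) = 0

v_17(n) is the largest exponent k such that 17^k divides n. Factor out: 44 = 17^0 · 44. (Sign doesn't affect v_p.) So v_17(44) = 0.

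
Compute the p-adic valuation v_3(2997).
v_3(2997) = 4

v_3(n) is the largest exponent k such that 3^k divides n. Factor out: 2997 = 3^4 · 37. (Sign doesn't affect v_p.) So v_3(2997) = 4.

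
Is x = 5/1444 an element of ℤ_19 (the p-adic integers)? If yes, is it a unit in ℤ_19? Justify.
x ∉ ℤ_19 (v_19(x) = -2 < 0)

ℤ_19 = {x ∈ ℚ_19 : v_19(x) ≥ 0} and ℤ_19^× = {x ∈ ℤ_19 : v_19(x) = 0}. Here v_19(5/1444) = v_19(num) − v_19(den) = -2; compare against these criteria.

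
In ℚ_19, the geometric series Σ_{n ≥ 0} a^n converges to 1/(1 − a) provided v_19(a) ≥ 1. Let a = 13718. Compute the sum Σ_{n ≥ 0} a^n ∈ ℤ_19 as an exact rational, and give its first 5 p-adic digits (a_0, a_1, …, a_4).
Σ a^n = 1/(1 − a) = -1/13717;  first 5 digits = (1, 0, 0, 2, 0)

v_19(a) = 3 ≥ 1, so the series converges in ℤ_19 to 1/(1 − a) = 1/(1 − 13718) = -1/13717. Expand this rational in ℤ_19: compute digits iteratively via d_i = x_i mod 19, x_{i+1} = (x_i − d_i)/19. The first 5 digits are (1, 0, 0, 2, 0).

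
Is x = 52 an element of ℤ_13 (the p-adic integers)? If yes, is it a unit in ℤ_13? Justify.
x ∈ ℤ_13 but not a unit; v_13(x) = 1 > 0

ℤ_13 = {x ∈ ℚ_13 : v_13(x) ≥ 0} and ℤ_13^× = {x ∈ ℤ_13 : v_13(x) = 0}. Here v_13(52) = v_13(num) − v_13(den) = 1; compare against these criteria.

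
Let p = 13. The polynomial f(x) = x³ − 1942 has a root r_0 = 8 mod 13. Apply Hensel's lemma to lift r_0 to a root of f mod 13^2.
r_1 = 151 (mod 169)

Hensel: r_{i+1} = r_i − f(r_i)/f′(r_i) mod 13^{i+2}, where f′(x) = 3x². Iterate:
  r_0 = 8 (mod 13)
  r_1 = 151 (mod 169)
Final: r = 151 with f(r) ≡ 0 mod 13^2.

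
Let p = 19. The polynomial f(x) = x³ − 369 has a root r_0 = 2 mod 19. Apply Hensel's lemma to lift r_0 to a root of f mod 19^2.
r_1 = 2 (mod 361)

Hensel: r_{i+1} = r_i − f(r_i)/f′(r_i) mod 19^{i+2}, where f′(x) = 3x². Iterate:
  r_0 = 2 (mod 19)
  r_1 = 2 (mod 361)
Final: r = 2 with f(r) ≡ 0 mod 19^2.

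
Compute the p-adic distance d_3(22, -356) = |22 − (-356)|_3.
d_3(22, -356) = 1/27

Step 1 — x − y = 22 − (-356) = 378. Step 2 — v_3(378) = 3 (factor: 378 = (3^3 · 14); the sign does not affect v_p). Step 3 — |x − y|_3 = 3^{-3} = 1/27.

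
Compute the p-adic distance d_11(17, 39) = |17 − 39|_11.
d_11(17, 39) = 1/11

Step 1 — x − y = 17 − 39 = -22. Step 2 — v_11(-22) = 1 (factor: -22 = −(11^1 · 2); the sign does not affect v_p). Step 3 — |x − y|_11 = 11^{-1} = 1/11.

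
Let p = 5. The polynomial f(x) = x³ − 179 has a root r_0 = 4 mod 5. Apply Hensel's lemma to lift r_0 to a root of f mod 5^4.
r_3 = 534 (mod 625)

Hensel: r_{i+1} = r_i − f(r_i)/f′(r_i) mod 5^{i+2}, where f′(x) = 3x². Iterate:
  r_0 = 4 (mod 5)
  r_1 = 9 (mod 25)
  r_2 = 34 (mod 125)
  r_3 = 534 (mod 625)
Final: r = 534 with f(r) ≡ 0 mod 5^4.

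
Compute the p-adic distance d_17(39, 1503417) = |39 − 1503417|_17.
d_17(39, 1503417) = 1/83521

Step 1 — x − y = 39 − 1503417 = -1503378. Step 2 — v_17(-1503378) = 4 (factor: -1503378 = −(17^4 · 18); the sign does not affect v_p). Step 3 — |x − y|_17 = 17^{-4} = 1/83521.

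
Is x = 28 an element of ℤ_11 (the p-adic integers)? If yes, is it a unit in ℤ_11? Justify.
x ∈ ℤ_11^× (unit); v_11(x) = 0

ℤ_11 = {x ∈ ℚ_11 : v_11(x) ≥ 0} and ℤ_11^× = {x ∈ ℤ_11 : v_11(x) = 0}. Here v_11(28) = v_11(num) − v_11(den) = 0; compare against these criteria.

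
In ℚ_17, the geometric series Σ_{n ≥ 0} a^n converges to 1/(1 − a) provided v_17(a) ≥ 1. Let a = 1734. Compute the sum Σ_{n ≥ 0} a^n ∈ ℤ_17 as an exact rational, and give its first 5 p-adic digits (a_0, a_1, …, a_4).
Σ a^n = 1/(1 − a) = -1/1733;  first 5 digits = (1, 0, 6, 0, 2)

v_17(a) = 2 ≥ 1, so the series converges in ℤ_17 to 1/(1 − a) = 1/(1 − 1734) = -1/1733. Expand this rational in ℤ_17: compute digits iteratively via d_i = x_i mod 17, x_{i+1} = (x_i − d_i)/17. The first 5 digits are (1, 0, 6, 0, 2).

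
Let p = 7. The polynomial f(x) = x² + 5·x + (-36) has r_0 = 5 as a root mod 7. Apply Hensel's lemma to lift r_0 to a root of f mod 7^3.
r_2 = 334 (mod 343)

Hensel: r_{i+1} = r_i − f(r_i)·(f′(r_i))^{-1} mod 7^{i+2}, f′(x) = 2x + 5. Iterate:
  r_0 = 5 (mod 7)
  r_1 = 40 (mod 49)
  r_2 = 334 (mod 343)
Final: r = 334 satisfies f(r) ≡ 0 mod 7^3.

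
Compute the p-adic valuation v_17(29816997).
v_17(29816997) = 5

v_17(n) is the largest exponent k such that 17^k divides n. Factor out: 29816997 = 17^5 · 21. (Sign doesn't affect v_p.) So v_17(29816997) = 5.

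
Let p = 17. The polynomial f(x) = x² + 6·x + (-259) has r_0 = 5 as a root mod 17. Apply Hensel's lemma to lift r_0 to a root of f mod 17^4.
r_3 = 72340 (mod 83521)

Hensel: r_{i+1} = r_i − f(r_i)·(f′(r_i))^{-1} mod 17^{i+2}, f′(x) = 2x + 6. Iterate:
  r_0 = 5 (mod 17)
  r_1 = 90 (mod 289)
  r_2 = 3558 (mod 4913)
  r_3 = 72340 (mod 83521)
Final: r = 72340 satisfies f(r) ≡ 0 mod 17^4.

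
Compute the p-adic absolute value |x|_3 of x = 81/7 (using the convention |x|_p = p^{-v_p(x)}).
|81/7|_3 = 1/81

Step 1 — compute v_3(x) by factoring powers of 3 out of the numerator and denominator: v_3(81/7) = 4. Step 2 — apply |x|_p = p^{-v_p(x)} = 3^{-4} = 1/81.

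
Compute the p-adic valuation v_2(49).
v_2(49) = 0

v_2(n) is the largest exponent k such that 2^k divides n. Factor out: 49 = 2^0 · 49. (Sign doesn't affect v_p.) So v_2(49) = 0.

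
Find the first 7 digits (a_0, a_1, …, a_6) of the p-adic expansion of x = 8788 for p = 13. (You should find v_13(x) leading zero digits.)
(a_0, …, a_6) = (0, 0, 0, 4, 0, 0, 0)

v_13(8788) = 3, so a_0 = ... = a_2 = 0. Factor out: x = 13^3 · u with u = 4 a unit in ℤ_13. Expand u iteratively via a_{v+i} = u_i mod 13, u_{i+1} = (u_i − a_{v+i})/13:
  u_0 = 4;  a_3 = 4;  u_1 = (u_0 − 4)/13 = 0
  u_1 = 0;  a_4 = 0;  u_2 = (u_1 − 0)/13 = 0
  u_2 = 0;  a_5 = 0;  u_3 = (u_2 − 0)/13 = 0
  u_3 = 0;  a_6 = 0;  u_4 = (u_3 − 0)/13 = 0
Digits: (0, 0, 0, 4, 0, 0, 0).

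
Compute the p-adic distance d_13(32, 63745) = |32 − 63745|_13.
d_13(32, 63745) = 1/2197

Step 1 — x − y = 32 − 63745 = -63713. Step 2 — v_13(-63713) = 3 (factor: -63713 = −(13^3 · 29); the sign does not affect v_p). Step 3 — |x − y|_13 = 13^{-3} = 1/2197.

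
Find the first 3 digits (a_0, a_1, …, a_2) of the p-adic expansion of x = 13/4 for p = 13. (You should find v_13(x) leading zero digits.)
(a_0, …, a_2) = (0, 10, 9)

v_13(13/4) = 1, so a_0 = ... = a_0 = 0. Factor out: x = 13^1 · u with u = 1/4 a unit in ℤ_13. Expand u iteratively via a_{v+i} = u_i mod 13, u_{i+1} = (u_i − a_{v+i})/13:
  u_0 = 1/4;  a_1 = 10;  u_1 = (u_0 − 10)/13 = -3/4
  u_1 = -3/4;  a_2 = 9;  u_2 = (u_1 − 9)/13 = -3/4
Digits: (0, 10, 9).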